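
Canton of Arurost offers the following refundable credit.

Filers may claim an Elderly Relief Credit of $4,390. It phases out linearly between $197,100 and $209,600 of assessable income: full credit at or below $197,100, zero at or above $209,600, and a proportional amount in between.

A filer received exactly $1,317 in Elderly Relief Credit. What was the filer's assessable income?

$205,850

$1,317 is 1,317/4,390 of the full $4,390, so 3,073/4,390 of the $12,500 range has been used: income = $197,100 + $12,500 × 3,073/4,390 = $205,850.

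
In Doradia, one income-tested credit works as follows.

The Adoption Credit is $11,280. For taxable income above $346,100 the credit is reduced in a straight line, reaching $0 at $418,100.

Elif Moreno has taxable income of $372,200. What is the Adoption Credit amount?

Adoption Credit: $372,200 is $26,100 into a $72,000 phase-out range, leaving 45,900/72,000 of the credit: $11,280 × 45,900/72,000 = $7,191.

$7,191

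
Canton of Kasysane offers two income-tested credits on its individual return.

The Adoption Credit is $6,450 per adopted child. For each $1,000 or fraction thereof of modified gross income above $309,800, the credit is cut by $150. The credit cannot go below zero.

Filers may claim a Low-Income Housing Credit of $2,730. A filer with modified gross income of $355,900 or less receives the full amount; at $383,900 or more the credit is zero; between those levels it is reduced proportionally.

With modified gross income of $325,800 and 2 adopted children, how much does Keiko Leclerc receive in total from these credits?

Adoption Credit: base = 2 × $6,450 = $12,900. income exceeds $309,800 by $16,000, which is 16 full-or-partial $1,000 increments; reduction = 16 × $150 = $2,400, leaving $10,500.
Low-Income Housing Credit: $325,800 is at or below the $355,900 threshold, so the full $2,730 applies.
Total: $10,500 + $2,730 = $13,230.

$13,230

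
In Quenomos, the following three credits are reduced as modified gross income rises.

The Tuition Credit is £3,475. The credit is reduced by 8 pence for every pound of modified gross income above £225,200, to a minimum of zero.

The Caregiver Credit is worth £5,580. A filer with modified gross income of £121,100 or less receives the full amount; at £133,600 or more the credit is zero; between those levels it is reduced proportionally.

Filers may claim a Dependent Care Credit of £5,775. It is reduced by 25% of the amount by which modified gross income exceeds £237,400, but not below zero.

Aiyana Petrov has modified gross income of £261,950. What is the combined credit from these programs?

£535

Tuition Credit: 8% of the £36,750 excess over £225,200 is £2,940; credit = £3,475 − £2,940 = £535.
Caregiver Credit: £261,950 is at or above £133,600, so the credit is £0.
Dependent Care Credit: 25% of the £24,550 excess over £237,400 is £6,137.50 ≥ base, so the credit is £0.
Total: £535 + £0 + £0 = £535.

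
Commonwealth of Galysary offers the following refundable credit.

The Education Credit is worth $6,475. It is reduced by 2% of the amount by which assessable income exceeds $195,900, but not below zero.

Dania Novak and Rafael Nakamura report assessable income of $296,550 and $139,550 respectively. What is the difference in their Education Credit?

Dania ($296,550): Education Credit: 2% of the $100,650 excess over $195,900 is $2,013; credit = $6,475 − $2,013 = $4,462.
Rafael ($139,550): Education Credit: $139,550 is at or below the $195,900 threshold, so the full $6,475 applies.
Difference: |$4,462 − $6,475| = $2,013.

$2,013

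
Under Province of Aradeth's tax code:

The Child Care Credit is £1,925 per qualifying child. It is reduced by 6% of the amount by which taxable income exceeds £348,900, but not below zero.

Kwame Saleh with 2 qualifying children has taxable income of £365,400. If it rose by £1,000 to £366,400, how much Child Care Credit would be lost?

At £365,400 — base = 2 × £1,925 = £3,850. 6% of the £16,500 excess over £348,900 is £990; credit = £3,850 − £990 = £2,860.
At £366,400 — base = 2 × £1,925 = £3,850. 6% of the £17,500 excess over £348,900 is £1,050; credit = £3,850 − £1,050 = £2,800.
Lost: £2,860 − £2,800 = £60.

£60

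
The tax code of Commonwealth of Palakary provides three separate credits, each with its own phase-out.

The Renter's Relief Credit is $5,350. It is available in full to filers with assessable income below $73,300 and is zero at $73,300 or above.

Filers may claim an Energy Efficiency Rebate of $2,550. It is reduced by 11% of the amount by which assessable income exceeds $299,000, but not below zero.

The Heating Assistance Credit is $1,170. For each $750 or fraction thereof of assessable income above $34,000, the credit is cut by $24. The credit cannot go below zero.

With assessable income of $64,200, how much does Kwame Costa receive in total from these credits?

Renter's Relief Credit: $64,200 is below the $73,300 cutoff, so the full $5,350 applies.
Energy Efficiency Rebate: $64,200 is at or below the $299,000 threshold, so the full $2,550 applies.
Heating Assistance Credit: income exceeds $34,000 by $30,200, which is 41 full-or-partial $750 increments; reduction = 41 × $24 = $984, leaving $186.
Total: $5,350 + $2,550 + $186 = $8,086.

$8,086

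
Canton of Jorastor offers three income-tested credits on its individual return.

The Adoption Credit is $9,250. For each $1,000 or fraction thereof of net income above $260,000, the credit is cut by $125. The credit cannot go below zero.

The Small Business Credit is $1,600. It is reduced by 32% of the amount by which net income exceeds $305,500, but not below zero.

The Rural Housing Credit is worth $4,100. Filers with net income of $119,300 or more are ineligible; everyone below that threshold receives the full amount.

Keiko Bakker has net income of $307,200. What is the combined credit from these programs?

Adoption Credit: income exceeds $260,000 by $47,200, which is 48 full-or-partial $1,000 increments; reduction = 48 × $125 = $6,000, leaving $3,250.
Small Business Credit: 32% of the $1,700 excess over $305,500 is $544; credit = $1,600 − $544 = $1,056.
Rural Housing Credit: $307,200 meets or exceeds the $119,300 cutoff, so the credit is $0.
Total: $3,250 + $1,056 + $0 = $4,306.

$4,306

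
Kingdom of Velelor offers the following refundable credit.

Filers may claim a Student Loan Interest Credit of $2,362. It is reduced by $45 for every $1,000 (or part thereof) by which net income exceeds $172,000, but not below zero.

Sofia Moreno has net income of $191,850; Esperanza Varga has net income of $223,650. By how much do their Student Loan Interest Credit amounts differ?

$1,440

Sofia ($191,850): Student Loan Interest Credit: income exceeds $172,000 by $19,850, which is 20 full-or-partial $1,000 increments; reduction = 20 × $45 = $900, leaving $1,462.
Esperanza ($223,650): Student Loan Interest Credit: income exceeds $172,000 by $51,650, which is 52 full-or-partial $1,000 increments; reduction = 52 × $45 = $2,340, leaving $22.
Difference: |$1,462 − $22| = $1,440.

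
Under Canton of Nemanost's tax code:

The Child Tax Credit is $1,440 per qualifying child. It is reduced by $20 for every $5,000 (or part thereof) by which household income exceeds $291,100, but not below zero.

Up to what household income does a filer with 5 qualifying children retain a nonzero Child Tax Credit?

$2,086,100

Full credit = 5 × $1,440 = $7,200.
After 359 increments the reduction is 359 × $20 = $7,180, leaving $20; one more increment wipes it out. Increment 359 ends at excess 359 × $5,000 = $1,795,000, so the highest qualifying income is $291,100 + $1,795,000 = $2,086,100.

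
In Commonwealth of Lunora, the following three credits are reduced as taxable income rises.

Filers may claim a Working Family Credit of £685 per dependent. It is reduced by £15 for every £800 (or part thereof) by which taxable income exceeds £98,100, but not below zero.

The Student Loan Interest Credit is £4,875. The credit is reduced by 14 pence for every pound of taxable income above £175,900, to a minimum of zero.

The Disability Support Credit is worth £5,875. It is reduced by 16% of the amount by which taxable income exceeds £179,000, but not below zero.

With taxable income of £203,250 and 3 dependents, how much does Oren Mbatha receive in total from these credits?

Working Family Credit: base = 3 × £685 = £2,055. income exceeds £98,100 by £105,150, which is 132 full-or-partial £800 increments; reduction = 132 × £15 = £1,980, leaving £75.
Student Loan Interest Credit: 14% of the £27,350 excess over £175,900 is £3,829; credit = £4,875 − £3,829 = £1,046.
Disability Support Credit: 16% of the £24,250 excess over £179,000 is £3,880; credit = £5,875 − £3,880 = £1,995.
Total: £75 + £1,046 + £1,995 = £3,116.

£3,116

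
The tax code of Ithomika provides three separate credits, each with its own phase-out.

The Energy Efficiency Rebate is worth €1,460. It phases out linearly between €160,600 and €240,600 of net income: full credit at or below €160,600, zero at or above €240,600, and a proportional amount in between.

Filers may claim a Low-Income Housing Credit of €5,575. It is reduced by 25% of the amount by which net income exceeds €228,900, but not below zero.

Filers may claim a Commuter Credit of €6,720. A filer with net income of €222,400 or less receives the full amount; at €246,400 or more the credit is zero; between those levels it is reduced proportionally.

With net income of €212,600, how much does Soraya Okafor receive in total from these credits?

Energy Efficiency Rebate: €212,600 is €52,000 into a €80,000 phase-out range, leaving 28,000/80,000 of the credit: €1,460 × 28,000/80,000 = €511.
Low-Income Housing Credit: €212,600 is at or below the €228,900 threshold, so the full €5,575 applies.
Commuter Credit: €212,600 is at or below the €222,400 threshold, so the full €6,720 applies.
Total: €511 + €5,575 + €6,720 = €12,806.

€12,806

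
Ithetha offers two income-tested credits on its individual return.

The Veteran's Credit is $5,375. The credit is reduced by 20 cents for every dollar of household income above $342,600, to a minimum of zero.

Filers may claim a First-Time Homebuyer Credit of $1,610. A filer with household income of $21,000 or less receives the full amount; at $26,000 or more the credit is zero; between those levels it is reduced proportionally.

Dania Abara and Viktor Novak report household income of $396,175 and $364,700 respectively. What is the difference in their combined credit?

Dania ($396,175): Veteran's Credit: 20% of the $53,575 excess over $342,600 is $10,715 ≥ base, so the credit is $0. First-Time Homebuyer Credit: $396,175 is at or above $26,000, so the credit is $0. total $0 + $0 = $0
Viktor ($364,700): Veteran's Credit: 20% of the $22,100 excess over $342,600 is $4,420; credit = $5,375 − $4,420 = $955. First-Time Homebuyer Credit: $364,700 is at or above $26,000, so the credit is $0. total $955 + $0 = $955
Difference: |$0 − $955| = $955.

$955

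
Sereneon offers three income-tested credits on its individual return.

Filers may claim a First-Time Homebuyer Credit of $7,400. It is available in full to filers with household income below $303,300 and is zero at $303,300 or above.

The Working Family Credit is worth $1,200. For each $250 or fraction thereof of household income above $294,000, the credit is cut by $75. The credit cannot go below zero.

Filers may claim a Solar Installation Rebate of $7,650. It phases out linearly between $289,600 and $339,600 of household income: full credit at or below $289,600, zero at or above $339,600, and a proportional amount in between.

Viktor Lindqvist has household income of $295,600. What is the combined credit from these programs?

$14,807

First-Time Homebuyer Credit: $295,600 is below the $303,300 cutoff, so the full $7,400 applies.
Working Family Credit: income exceeds $294,000 by $1,600, which is 7 full-or-partial $250 increments; reduction = 7 × $75 = $525, leaving $675.
Solar Installation Rebate: $295,600 is $6,000 into a $50,000 phase-out range, leaving 44,000/50,000 of the credit: $7,650 × 44,000/50,000 = $6,732.
Total: $7,400 + $675 + $6,732 = $14,807.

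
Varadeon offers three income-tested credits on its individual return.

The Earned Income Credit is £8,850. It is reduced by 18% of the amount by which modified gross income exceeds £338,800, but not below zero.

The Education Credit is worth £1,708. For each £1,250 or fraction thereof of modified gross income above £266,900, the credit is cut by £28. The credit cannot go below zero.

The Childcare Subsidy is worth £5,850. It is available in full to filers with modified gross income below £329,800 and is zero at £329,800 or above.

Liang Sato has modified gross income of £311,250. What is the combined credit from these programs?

Earned Income Credit: £311,250 is at or below the £338,800 threshold, so the full £8,850 applies.
Education Credit: income exceeds £266,900 by £44,350, which is 36 full-or-partial £1,250 increments; reduction = 36 × £28 = £1,008, leaving £700.
Childcare Subsidy: £311,250 is below the £329,800 cutoff, so the full £5,850 applies.
Total: £8,850 + £700 + £5,850 = £15,400.

£15,400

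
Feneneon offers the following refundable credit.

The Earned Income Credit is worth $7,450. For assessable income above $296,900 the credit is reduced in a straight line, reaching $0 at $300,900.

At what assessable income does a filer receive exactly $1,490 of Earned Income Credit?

$1,490 is 1,490/7,450 of the full $7,450, so 5,960/7,450 of the $4,000 range has been used: income = $296,900 + $4,000 × 5,960/7,450 = $300,100.

$300,100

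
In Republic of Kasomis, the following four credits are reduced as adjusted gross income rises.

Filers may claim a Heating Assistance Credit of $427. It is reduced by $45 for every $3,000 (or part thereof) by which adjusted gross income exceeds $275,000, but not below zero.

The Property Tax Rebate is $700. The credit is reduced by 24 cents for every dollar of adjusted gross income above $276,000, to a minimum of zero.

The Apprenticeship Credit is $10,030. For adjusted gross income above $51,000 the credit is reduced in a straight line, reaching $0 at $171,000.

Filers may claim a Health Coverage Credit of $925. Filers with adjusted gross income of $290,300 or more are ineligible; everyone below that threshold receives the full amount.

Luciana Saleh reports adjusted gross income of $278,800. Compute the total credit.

Heating Assistance Credit: income exceeds $275,000 by $3,800, which is 2 full-or-partial $3,000 increments; reduction = 2 × $45 = $90, leaving $337.
Property Tax Rebate: 24% of the $2,800 excess over $276,000 is $672; credit = $700 − $672 = $28.
Apprenticeship Credit: $278,800 is at or above $171,000, so the credit is $0.
Health Coverage Credit: $278,800 is below the $290,300 cutoff, so the full $925 applies.
Total: $337 + $28 + $0 + $925 = $1,290.

$1,290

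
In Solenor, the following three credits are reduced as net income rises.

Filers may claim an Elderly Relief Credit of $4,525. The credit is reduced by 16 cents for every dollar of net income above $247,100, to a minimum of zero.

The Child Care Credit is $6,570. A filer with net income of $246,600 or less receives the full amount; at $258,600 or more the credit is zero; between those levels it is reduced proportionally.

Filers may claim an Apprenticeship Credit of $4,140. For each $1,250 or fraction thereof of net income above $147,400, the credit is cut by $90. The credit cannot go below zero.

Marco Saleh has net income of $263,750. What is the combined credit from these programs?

$1,861

Elderly Relief Credit: 16% of the $16,650 excess over $247,100 is $2,664; credit = $4,525 − $2,664 = $1,861.
Child Care Credit: $263,750 is at or above $258,600, so the credit is $0.
Apprenticeship Credit: income exceeds $147,400 by $116,350 → 94 increments × $90 = $8,460 ≥ base, so the credit is $0.
Total: $1,861 + $0 + $0 = $1,861.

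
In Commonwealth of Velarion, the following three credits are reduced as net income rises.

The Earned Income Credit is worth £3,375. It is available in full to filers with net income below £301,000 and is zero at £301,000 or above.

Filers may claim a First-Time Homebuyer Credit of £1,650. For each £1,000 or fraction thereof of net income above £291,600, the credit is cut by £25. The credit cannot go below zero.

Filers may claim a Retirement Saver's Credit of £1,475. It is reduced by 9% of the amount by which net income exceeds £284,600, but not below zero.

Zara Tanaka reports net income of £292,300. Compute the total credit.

Earned Income Credit: £292,300 is below the £301,000 cutoff, so the full £3,375 applies.
First-Time Homebuyer Credit: income exceeds £291,600 by £700, which is 1 full-or-partial £1,000 increment; reduction = 1 × £25 = £25, leaving £1,625.
Retirement Saver's Credit: 9% of the £7,700 excess over £284,600 is £693; credit = £1,475 − £693 = £782.
Total: £3,375 + £1,625 + £782 = £5,782.

£5,782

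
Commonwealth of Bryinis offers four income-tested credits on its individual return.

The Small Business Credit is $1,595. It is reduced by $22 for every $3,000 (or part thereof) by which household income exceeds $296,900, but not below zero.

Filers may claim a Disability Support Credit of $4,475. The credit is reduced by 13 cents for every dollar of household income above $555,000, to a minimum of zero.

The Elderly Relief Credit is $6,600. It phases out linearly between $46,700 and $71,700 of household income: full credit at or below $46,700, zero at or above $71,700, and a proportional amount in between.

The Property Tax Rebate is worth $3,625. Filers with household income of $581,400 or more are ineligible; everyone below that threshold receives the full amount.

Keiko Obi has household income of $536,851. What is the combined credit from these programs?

Small Business Credit: income exceeds $296,900 by $239,951 → 80 increments × $22 = $1,760 ≥ base, so the credit is $0.
Disability Support Credit: $536,851 is at or below the $555,000 threshold, so the full $4,475 applies.
Elderly Relief Credit: $536,851 is at or above $71,700, so the credit is $0.
Property Tax Rebate: $536,851 is below the $581,400 cutoff, so the full $3,625 applies.
Total: $0 + $4,475 + $0 + $3,625 = $8,100.

$8,100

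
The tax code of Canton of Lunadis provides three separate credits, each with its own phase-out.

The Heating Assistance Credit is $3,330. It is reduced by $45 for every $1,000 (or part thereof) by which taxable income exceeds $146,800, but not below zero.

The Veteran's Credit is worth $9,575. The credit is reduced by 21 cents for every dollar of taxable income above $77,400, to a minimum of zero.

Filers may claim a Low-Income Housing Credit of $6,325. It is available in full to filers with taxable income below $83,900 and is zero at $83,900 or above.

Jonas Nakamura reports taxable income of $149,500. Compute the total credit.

Heating Assistance Credit: income exceeds $146,800 by $2,700, which is 3 full-or-partial $1,000 increments; reduction = 3 × $45 = $135, leaving $3,195.
Veteran's Credit: 21% of the $72,100 excess over $77,400 is $15,141 ≥ base, so the credit is $0.
Low-Income Housing Credit: $149,500 meets or exceeds the $83,900 cutoff, so the credit is $0.
Total: $3,195 + $0 + $0 = $3,195.

$3,195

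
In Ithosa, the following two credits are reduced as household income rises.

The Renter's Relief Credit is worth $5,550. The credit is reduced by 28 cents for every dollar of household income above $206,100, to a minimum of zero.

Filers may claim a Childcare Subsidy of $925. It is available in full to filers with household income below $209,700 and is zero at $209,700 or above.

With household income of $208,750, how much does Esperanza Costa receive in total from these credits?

Renter's Relief Credit: 28% of the $2,650 excess over $206,100 is $742; credit = $5,550 − $742 = $4,808.
Childcare Subsidy: $208,750 is below the $209,700 cutoff, so the full $925 applies.
Total: $4,808 + $925 = $5,733.

$5,733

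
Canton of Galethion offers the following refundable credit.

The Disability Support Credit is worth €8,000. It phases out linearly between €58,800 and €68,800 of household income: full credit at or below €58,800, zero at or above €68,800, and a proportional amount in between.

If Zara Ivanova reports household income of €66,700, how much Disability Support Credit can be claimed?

Disability Support Credit: €66,700 is €7,900 into a €10,000 phase-out range, leaving 2,100/10,000 of the credit: €8,000 × 2,100/10,000 = €1,680.

€1,680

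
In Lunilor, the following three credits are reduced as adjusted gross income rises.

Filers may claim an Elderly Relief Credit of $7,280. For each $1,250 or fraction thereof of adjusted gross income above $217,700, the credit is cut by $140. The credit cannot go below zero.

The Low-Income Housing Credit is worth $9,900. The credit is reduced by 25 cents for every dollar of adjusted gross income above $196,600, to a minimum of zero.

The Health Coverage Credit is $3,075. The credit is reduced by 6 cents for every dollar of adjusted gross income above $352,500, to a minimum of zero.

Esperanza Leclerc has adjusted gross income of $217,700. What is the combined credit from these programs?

Elderly Relief Credit: $217,700 is at or below the $217,700 threshold, so the full $7,280 applies.
Low-Income Housing Credit: 25% of the $21,100 excess over $196,600 is $5,275; credit = $9,900 − $5,275 = $4,625.
Health Coverage Credit: $217,700 is at or below the $352,500 threshold, so the full $3,075 applies.
Total: $7,280 + $4,625 + $3,075 = $14,980.

$14,980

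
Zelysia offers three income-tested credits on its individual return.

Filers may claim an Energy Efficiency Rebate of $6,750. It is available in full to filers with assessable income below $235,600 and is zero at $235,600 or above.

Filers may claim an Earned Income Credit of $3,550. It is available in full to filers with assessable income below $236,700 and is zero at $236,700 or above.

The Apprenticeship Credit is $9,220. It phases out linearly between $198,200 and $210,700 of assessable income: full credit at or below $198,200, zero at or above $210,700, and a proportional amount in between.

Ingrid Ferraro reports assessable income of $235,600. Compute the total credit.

Energy Efficiency Rebate: $235,600 meets or exceeds the $235,600 cutoff, so the credit is $0.
Earned Income Credit: $235,600 is below the $236,700 cutoff, so the full $3,550 applies.
Apprenticeship Credit: $235,600 is at or above $210,700, so the credit is $0.
Total: $0 + $3,550 + $0 = $3,550.

$3,550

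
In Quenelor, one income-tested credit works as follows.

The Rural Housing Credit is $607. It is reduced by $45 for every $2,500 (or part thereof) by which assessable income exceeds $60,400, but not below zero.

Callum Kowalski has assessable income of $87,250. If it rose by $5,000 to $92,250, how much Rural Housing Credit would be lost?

At $87,250 — income exceeds $60,400 by $26,850, which is 11 full-or-partial $2,500 increments; reduction = 11 × $45 = $495, leaving $112.
At $92,250 — income exceeds $60,400 by $31,850, which is 13 full-or-partial $2,500 increments; reduction = 13 × $45 = $585, leaving $22.
Lost: $112 − $22 = $90.

$90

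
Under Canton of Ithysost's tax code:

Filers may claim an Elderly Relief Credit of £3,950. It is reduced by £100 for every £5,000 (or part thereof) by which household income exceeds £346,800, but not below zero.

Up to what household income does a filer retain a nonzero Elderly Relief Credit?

After 39 increments the reduction is 39 × £100 = £3,900, leaving £50; one more increment wipes it out. Increment 39 ends at excess 39 × £5,000 = £195,000, so the highest qualifying income is £346,800 + £195,000 = £541,800.

£541,800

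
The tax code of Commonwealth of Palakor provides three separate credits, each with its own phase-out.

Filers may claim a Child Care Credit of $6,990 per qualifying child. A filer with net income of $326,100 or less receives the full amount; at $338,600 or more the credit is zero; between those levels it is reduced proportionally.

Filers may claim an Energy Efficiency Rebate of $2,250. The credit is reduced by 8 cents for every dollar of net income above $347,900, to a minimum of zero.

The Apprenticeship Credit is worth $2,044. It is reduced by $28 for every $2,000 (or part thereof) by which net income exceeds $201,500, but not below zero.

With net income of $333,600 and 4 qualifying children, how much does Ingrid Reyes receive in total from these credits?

$13,602

Child Care Credit: base = 4 × $6,990 = $27,960. $333,600 is $7,500 into a $12,500 phase-out range, leaving 5,000/12,500 of the credit: $27,960 × 5,000/12,500 = $11,184.
Energy Efficiency Rebate: $333,600 is at or below the $347,900 threshold, so the full $2,250 applies.
Apprenticeship Credit: income exceeds $201,500 by $132,100, which is 67 full-or-partial $2,000 increments; reduction = 67 × $28 = $1,876, leaving $168.
Total: $11,184 + $2,250 + $168 = $13,602.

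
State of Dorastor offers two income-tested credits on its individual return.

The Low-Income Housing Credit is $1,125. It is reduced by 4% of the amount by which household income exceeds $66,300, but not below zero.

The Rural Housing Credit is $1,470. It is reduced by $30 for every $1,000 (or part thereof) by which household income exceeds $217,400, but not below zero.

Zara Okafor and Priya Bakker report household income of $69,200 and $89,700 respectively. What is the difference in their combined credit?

$820

Zara ($69,200): Low-Income Housing Credit: 4% of the $2,900 excess over $66,300 is $116; credit = $1,125 − $116 = $1,009. Rural Housing Credit: $69,200 is at or below the $217,400 threshold, so the full $1,470 applies. total $1,009 + $1,470 = $2,479
Priya ($89,700): Low-Income Housing Credit: 4% of the $23,400 excess over $66,300 is $936; credit = $1,125 − $936 = $189. Rural Housing Credit: $89,700 is at or below the $217,400 threshold, so the full $1,470 applies. total $189 + $1,470 = $1,659
Difference: |$2,479 − $1,659| = $820.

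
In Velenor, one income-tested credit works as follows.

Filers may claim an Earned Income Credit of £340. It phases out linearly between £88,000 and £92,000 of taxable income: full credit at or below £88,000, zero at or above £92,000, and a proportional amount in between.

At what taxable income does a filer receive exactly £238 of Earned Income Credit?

£89,200

£238 is 238/340 of the full £340, so 102/340 of the £4,000 range has been used: income = £88,000 + £4,000 × 102/340 = £89,200.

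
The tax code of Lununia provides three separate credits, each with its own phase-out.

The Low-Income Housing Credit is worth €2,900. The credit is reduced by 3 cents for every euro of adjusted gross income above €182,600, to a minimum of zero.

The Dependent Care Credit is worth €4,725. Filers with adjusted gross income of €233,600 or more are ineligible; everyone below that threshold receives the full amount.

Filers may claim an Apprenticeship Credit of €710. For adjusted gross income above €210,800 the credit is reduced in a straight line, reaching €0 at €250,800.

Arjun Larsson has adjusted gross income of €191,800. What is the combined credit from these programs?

€8,059

Low-Income Housing Credit: 3% of the €9,200 excess over €182,600 is €276; credit = €2,900 − €276 = €2,624.
Dependent Care Credit: €191,800 is below the €233,600 cutoff, so the full €4,725 applies.
Apprenticeship Credit: €191,800 is at or below the €210,800 threshold, so the full €710 applies.
Total: €2,624 + €4,725 + €710 = €8,059.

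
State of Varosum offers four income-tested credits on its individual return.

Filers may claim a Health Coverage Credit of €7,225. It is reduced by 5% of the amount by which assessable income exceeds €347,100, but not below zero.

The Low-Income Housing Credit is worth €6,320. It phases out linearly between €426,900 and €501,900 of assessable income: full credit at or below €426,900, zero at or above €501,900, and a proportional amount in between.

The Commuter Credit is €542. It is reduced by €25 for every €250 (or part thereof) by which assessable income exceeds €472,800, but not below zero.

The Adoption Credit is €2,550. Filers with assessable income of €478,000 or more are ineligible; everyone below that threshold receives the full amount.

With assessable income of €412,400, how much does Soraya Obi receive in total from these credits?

Health Coverage Credit: 5% of the €65,300 excess over €347,100 is €3,265; credit = €7,225 − €3,265 = €3,960.
Low-Income Housing Credit: €412,400 is at or below the €426,900 threshold, so the full €6,320 applies.
Commuter Credit: €412,400 is at or below the €472,800 threshold, so the full €542 applies.
Adoption Credit: €412,400 is below the €478,000 cutoff, so the full €2,550 applies.
Total: €3,960 + €6,320 + €542 + €2,550 = €13,372.

€13,372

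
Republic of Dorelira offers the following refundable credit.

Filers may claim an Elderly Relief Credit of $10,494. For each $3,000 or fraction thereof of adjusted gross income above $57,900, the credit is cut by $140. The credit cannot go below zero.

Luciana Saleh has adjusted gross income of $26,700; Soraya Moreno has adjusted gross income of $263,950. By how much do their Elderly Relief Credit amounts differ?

$9,660

Luciana ($26,700): Elderly Relief Credit: $26,700 is at or below the $57,900 threshold, so the full $10,494 applies.
Soraya ($263,950): Elderly Relief Credit: income exceeds $57,900 by $206,050, which is 69 full-or-partial $3,000 increments; reduction = 69 × $140 = $9,660, leaving $834.
Difference: |$10,494 − $834| = $9,660.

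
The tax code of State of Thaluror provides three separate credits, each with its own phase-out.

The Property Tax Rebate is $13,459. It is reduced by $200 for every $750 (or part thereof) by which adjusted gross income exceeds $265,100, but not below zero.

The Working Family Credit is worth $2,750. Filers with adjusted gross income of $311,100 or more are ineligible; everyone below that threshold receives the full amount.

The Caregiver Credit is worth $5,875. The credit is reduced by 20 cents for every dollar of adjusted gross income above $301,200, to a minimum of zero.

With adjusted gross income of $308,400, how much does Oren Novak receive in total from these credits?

Property Tax Rebate: income exceeds $265,100 by $43,300, which is 58 full-or-partial $750 increments; reduction = 58 × $200 = $11,600, leaving $1,859.
Working Family Credit: $308,400 is below the $311,100 cutoff, so the full $2,750 applies.
Caregiver Credit: 20% of the $7,200 excess over $301,200 is $1,440; credit = $5,875 − $1,440 = $4,435.
Total: $1,859 + $2,750 + $4,435 = $9,044.

$9,044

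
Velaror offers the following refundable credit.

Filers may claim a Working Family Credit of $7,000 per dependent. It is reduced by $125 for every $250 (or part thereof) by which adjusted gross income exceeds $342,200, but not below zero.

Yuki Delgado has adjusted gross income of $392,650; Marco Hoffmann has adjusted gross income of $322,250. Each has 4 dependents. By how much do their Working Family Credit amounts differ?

$25,250

Yuki ($392,650): Working Family Credit: base = 4 × $7,000 = $28,000. income exceeds $342,200 by $50,450, which is 202 full-or-partial $250 increments; reduction = 202 × $125 = $25,250, leaving $2,750.
Marco ($322,250): Working Family Credit: base = 4 × $7,000 = $28,000. $322,250 is at or below the $342,200 threshold, so the full $28,000 applies.
Difference: |$2,750 − $28,000| = $25,250.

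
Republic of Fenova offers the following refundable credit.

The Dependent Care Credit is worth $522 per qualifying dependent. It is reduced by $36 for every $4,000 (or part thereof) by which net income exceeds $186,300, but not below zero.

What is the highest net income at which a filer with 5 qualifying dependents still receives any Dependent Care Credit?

Full credit = 5 × $522 = $2,610.
After 72 increments the reduction is 72 × $36 = $2,592, leaving $18; one more increment wipes it out. Increment 72 ends at excess 72 × $4,000 = $288,000, so the highest qualifying income is $186,300 + $288,000 = $474,300.

$474,300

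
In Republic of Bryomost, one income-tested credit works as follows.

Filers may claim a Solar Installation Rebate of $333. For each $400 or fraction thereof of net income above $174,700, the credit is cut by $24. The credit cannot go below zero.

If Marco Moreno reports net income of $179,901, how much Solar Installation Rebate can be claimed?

Solar Installation Rebate: income exceeds $174,700 by $5,201 → 14 increments × $24 = $336 ≥ base, so the credit is $0.

$0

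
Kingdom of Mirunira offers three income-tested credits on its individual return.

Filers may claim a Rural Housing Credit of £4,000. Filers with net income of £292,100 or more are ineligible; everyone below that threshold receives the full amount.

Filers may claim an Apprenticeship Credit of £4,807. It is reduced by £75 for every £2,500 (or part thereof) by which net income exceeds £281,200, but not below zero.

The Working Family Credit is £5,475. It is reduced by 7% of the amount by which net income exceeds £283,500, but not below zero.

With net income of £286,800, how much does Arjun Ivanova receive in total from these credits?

£13,826

Rural Housing Credit: £286,800 is below the £292,100 cutoff, so the full £4,000 applies.
Apprenticeship Credit: income exceeds £281,200 by £5,600, which is 3 full-or-partial £2,500 increments; reduction = 3 × £75 = £225, leaving £4,582.
Working Family Credit: 7% of the £3,300 excess over £283,500 is £231; credit = £5,475 − £231 = £5,244.
Total: £4,000 + £4,582 + £5,244 = £13,826.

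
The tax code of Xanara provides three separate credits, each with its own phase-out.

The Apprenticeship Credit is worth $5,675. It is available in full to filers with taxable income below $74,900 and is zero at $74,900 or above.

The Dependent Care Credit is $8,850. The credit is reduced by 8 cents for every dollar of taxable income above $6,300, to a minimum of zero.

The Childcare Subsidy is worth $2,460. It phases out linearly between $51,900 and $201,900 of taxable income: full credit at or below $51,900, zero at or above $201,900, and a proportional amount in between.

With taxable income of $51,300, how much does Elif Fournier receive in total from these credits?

Apprenticeship Credit: $51,300 is below the $74,900 cutoff, so the full $5,675 applies.
Dependent Care Credit: 8% of the $45,000 excess over $6,300 is $3,600; credit = $8,850 − $3,600 = $5,250.
Childcare Subsidy: $51,300 is at or below the $51,900 threshold, so the full $2,460 applies.
Total: $5,675 + $5,250 + $2,460 = $13,385.

$13,385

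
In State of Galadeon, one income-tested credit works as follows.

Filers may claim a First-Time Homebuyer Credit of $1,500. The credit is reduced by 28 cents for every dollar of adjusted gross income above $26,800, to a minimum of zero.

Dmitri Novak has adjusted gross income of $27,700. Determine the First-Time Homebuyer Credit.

First-Time Homebuyer Credit: 28% of the $900 excess over $26,800 is $252; credit = $1,500 − $252 = $1,248.

$1,248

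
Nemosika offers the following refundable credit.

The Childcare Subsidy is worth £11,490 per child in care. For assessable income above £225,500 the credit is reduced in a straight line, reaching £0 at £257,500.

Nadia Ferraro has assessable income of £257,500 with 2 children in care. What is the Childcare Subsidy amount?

Childcare Subsidy: base = 2 × £11,490 = £22,980. £257,500 is at or above £257,500, so the credit is £0.

£0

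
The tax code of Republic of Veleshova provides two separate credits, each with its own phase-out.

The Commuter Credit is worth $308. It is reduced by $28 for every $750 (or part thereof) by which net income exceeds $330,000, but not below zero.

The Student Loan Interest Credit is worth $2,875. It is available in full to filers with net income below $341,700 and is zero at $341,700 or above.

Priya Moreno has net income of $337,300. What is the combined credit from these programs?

Commuter Credit: income exceeds $330,000 by $7,300, which is 10 full-or-partial $750 increments; reduction = 10 × $28 = $280, leaving $28.
Student Loan Interest Credit: $337,300 is below the $341,700 cutoff, so the full $2,875 applies.
Total: $28 + $2,875 = $2,903.

$2,903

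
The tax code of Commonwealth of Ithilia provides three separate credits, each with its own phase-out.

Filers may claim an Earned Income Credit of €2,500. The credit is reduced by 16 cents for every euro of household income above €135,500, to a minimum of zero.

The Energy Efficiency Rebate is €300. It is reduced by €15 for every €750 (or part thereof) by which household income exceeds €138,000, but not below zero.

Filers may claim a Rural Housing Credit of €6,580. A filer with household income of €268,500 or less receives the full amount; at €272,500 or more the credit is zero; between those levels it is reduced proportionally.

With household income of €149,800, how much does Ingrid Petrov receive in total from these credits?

Earned Income Credit: 16% of the €14,300 excess over €135,500 is €2,288; credit = €2,500 − €2,288 = €212.
Energy Efficiency Rebate: income exceeds €138,000 by €11,800, which is 16 full-or-partial €750 increments; reduction = 16 × €15 = €240, leaving €60.
Rural Housing Credit: €149,800 is at or below the €268,500 threshold, so the full €6,580 applies.
Total: €212 + €60 + €6,580 = €6,852.

€6,852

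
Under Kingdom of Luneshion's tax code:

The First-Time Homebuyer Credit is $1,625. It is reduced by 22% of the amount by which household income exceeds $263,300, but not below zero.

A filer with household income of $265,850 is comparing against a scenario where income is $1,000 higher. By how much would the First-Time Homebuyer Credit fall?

$220

At $265,850 — 22% of the $2,550 excess over $263,300 is $561; credit = $1,625 − $561 = $1,064.
At $266,850 — 22% of the $3,550 excess over $263,300 is $781; credit = $1,625 − $781 = $844.
Lost: $1,064 − $844 = $220.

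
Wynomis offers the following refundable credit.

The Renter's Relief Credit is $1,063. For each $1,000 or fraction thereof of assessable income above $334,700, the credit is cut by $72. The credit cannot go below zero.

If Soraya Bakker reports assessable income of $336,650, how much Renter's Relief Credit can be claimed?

$919

Renter's Relief Credit: income exceeds $334,700 by $1,950, which is 2 full-or-partial $1,000 increments; reduction = 2 × $72 = $144, leaving $919.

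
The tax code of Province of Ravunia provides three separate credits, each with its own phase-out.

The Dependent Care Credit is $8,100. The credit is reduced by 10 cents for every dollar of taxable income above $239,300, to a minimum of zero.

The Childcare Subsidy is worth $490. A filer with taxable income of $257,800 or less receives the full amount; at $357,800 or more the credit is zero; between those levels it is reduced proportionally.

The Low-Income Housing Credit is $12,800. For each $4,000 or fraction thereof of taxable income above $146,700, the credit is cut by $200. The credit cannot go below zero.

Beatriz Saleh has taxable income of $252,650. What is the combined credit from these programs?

$14,655

Dependent Care Credit: 10% of the $13,350 excess over $239,300 is $1,335; credit = $8,100 − $1,335 = $6,765.
Childcare Subsidy: $252,650 is at or below the $257,800 threshold, so the full $490 applies.
Low-Income Housing Credit: income exceeds $146,700 by $105,950, which is 27 full-or-partial $4,000 increments; reduction = 27 × $200 = $5,400, leaving $7,400.
Total: $6,765 + $490 + $7,400 = $14,655.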